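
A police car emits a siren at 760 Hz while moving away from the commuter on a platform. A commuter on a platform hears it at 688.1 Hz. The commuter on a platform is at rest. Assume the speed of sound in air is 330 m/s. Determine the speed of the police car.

f' = f · v/(v + v_s) ⇒ v_s = v · |1 − f/f'|.
v_s = 330 × |1 − 760/688.1| = 330 × 0.1045 ≈ 34 m/s.

34 m/s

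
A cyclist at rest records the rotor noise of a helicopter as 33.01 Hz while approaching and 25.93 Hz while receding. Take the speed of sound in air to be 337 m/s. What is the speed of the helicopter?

40 m/s

f₁/f₂ = (v + v_s)/(v − v_s), so v_s = v · (f₁ − f₂)/(f₁ + f₂).
v_s = 337 × (33.01 − 25.93)/(33.01 + 25.93) = 337 × 7.08/58.94 ≈ 40 m/s.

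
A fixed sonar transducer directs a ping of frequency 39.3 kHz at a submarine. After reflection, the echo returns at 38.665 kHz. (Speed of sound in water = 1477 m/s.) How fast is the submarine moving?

12.0 m/s

Double Doppler shift off a moving reflector: f₂ = f₀ · (v + u)/(v − u) (u > 0 toward emitter).
Rearranging, u = v · (f₂ − f₀)/(f₂ + f₀) = 1477 × -0.635/77.965 ≈ -12.0 m/s.
So the submarine is moving at 12.0 m/s away from the emitter.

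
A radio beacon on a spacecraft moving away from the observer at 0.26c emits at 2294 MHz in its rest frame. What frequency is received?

1758.0 MHz

Relativistic Doppler for frequency: f' = f₀ · √((1 − β)/(1 + β)).
f' = 2294 × √(0.7400/1.2600) = 2294 × 0.76636 ≈ 1758.0 MHz.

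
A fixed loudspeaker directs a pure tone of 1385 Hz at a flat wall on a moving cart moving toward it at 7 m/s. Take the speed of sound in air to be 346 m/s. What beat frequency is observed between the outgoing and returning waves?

57.2 Hz

At the flat wall on a moving cart (a moving observer), f₁ = f₀ · (v + u)/v = 1385 × 353/346 ≈ 1413.0 Hz.
The reflection then acts as a moving source: f₂ = f₁ · v/(v − u) ≈ 1442.2 Hz.
Beat frequency: |f₂ − f₀| = 2u·f₀/(v − u) = 2 × 7 × 1385/339 ≈ 57.2 Hz.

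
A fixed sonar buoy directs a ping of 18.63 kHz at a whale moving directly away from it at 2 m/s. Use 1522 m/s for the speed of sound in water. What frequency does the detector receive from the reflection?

18.58 kHz

The whale first receives the wave as a moving observer: f₁ = f₀ · (v − u)/v = 18.63 × (1522 − 2)/1522 ≈ 18.61 kHz.
On reflection it acts as a source moving away from the stationary detector: f₂ = f₁ · v/(v + u) = 18.61 × 1522/1524 ≈ 18.58 kHz.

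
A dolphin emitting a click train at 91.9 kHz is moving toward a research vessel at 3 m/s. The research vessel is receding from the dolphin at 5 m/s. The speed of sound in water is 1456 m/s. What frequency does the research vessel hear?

With source approaching and observer receding, f' = f · (v − v_o)/(v − v_s).
f' = 91.9 × (1456 − 5)/(1456 − 3) = 91.9 × 1451/1453 ≈ 91.8 kHz.

91.8 kHz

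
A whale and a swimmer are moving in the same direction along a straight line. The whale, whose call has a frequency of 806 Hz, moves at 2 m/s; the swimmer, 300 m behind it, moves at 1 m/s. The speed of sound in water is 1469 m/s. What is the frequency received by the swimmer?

805 Hz

The swimmer is behind, so the whale is moving away from it while the swimmer is moving toward the whale.
Both move, so f' = f · (v + v_o)/(v + v_s).
f' = 806 × (1469 + 1)/(1469 + 2) = 806 × 1470/1471 ≈ 805 Hz.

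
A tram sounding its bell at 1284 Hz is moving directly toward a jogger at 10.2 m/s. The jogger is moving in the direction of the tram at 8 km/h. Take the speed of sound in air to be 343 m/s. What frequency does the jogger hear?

8 km/h = 2.222 m/s.
General Doppler shift: f' = f · (v + v_o)/(v − v_s).
f' = 1284 × (343 + 2.222)/(343 − 10.2) = 1284 × 345.22/332.8 ≈ 1332 Hz.

1332 Hz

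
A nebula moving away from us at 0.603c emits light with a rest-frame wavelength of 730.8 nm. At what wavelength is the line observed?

Relativistic Doppler for wavelength: λ' = λ₀ · √((1 + β)/(1 − β)).
λ' = 730.8 × √(1.6030/0.3970) = 730.8 × 2.00942 ≈ 1468.5 nm.

1468.5 nm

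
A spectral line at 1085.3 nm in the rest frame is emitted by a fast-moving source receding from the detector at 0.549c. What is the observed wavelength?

2011.3 nm

Relativistic Doppler for wavelength: λ' = λ₀ · √((1 + β)/(1 − β)).
λ' = 1085.3 × √(1.5490/0.4510) = 1085.3 × 1.85326 ≈ 2011.3 nm.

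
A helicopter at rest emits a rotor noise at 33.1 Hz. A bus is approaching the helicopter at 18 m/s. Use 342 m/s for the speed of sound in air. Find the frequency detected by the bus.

34.8 Hz

Moving observer, stationary source: f' = f · (v + v_o)/v.
f' = 33.1 × (342 + 18)/342 = 33.1 × 360/342 ≈ 34.8 Hz.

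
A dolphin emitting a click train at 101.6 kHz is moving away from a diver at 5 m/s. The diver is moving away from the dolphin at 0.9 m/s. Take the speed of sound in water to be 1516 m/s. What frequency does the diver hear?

101.2 kHz

Both move, so f' = f · (v − v_o)/(v + v_s).
f' = 101.6 × (1516 − 0.9)/(1516 + 5) = 101.6 × 1515.1/1521 ≈ 101.2 kHz.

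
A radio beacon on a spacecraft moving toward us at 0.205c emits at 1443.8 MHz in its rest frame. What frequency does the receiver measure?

Relativistic Doppler for frequency: f' = f₀ · √((1 + β)/(1 − β)).
f' = 1443.8 × √(1.2050/0.7950) = 1443.8 × 1.23115 ≈ 1777.5 MHz.

1777.5 MHz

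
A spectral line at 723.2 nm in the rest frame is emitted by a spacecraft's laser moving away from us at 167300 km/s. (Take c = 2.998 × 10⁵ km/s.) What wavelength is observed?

1357.9 nm

β = v/c = 167300/299800 = 0.5580.
Relativistic Doppler for wavelength: λ' = λ₀ · √((1 + β)/(1 − β)).
λ' = 723.2 × √(1.5580/0.4420) = 723.2 × 1.87757 ≈ 1357.9 nm.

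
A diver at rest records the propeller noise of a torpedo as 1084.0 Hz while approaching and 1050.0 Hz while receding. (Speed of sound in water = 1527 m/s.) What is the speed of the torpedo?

24.3 m/s

f₁/f₂ = (v + v_s)/(v − v_s), so v_s = v · (f₁ − f₂)/(f₁ + f₂).
v_s = 1527 × (1084.0 − 1050.0)/(1084.0 + 1050.0) = 1527 × 34.0/2134.0 ≈ 24.3 m/s.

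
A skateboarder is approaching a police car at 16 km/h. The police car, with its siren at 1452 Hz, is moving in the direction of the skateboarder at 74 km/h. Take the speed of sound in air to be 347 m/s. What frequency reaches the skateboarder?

1563 Hz

74 km/h = 20.56 m/s; 16 km/h = 4.444 m/s.
With source approaching and observer approaching, f' = f · (v + v_o)/(v − v_s).
f' = 1452 × (347 + 4.444)/(347 − 20.56) = 1452 × 351.44/326.44 ≈ 1563 Hz.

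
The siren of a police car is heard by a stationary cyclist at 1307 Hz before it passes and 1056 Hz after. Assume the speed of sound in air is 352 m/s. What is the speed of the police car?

f₁/f₂ = (v + v_s)/(v − v_s), so v_s = v · (f₁ − f₂)/(f₁ + f₂).
v_s = 352 × (1307 − 1056)/(1307 + 1056) = 352 × 251/2363 ≈ 37 m/s.

37 m/s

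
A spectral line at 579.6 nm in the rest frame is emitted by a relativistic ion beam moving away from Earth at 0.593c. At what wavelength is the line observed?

1146.7 nm

Relativistic Doppler for wavelength: λ' = λ₀ · √((1 + β)/(1 − β)).
λ' = 579.6 × √(1.5930/0.4070) = 579.6 × 1.97838 ≈ 1146.7 nm.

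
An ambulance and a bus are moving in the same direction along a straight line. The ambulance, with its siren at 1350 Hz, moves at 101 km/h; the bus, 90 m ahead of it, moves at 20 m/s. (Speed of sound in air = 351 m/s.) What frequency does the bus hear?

101 km/h = 28.06 m/s.
The bus is ahead, so the ambulance is moving toward it while the bus is moving away from the ambulance.
Both move, so f' = f · (v − v_o)/(v − v_s).
f' = 1350 × (351 − 20)/(351 − 28.06) = 1350 × 331/322.94 ≈ 1384 Hz.

1384 Hz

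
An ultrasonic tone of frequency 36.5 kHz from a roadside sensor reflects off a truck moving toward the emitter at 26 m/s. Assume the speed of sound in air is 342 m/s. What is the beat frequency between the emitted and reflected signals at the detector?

6006 Hz

At the truck (a moving observer), f₁ = f₀ · (v + u)/v = 36.5 × 368/342 ≈ 39.27 kHz.
The reflection then acts as a moving source: f₂ = f₁ · v/(v − u) ≈ 42.51 kHz.
Equivalently f₂ = f₀ · (v + u)/(v − u).
Beat frequency (with f₀ = 36500 Hz): |f₂ − f₀| = 2u·f₀/(v − u) = 2 × 26 × 36500/316 ≈ 6006 Hz.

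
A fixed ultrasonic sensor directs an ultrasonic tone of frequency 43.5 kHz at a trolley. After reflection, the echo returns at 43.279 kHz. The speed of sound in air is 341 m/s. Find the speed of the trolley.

0.87 m/s

Double Doppler shift off a moving reflector: f₂ = f₀ · (v + u)/(v − u) (u > 0 toward emitter).
Rearranging, u = v · (f₂ − f₀)/(f₂ + f₀) = 341 × -0.221/86.779 ≈ -0.87 m/s.
So the trolley is moving at 0.87 m/s away from the emitter.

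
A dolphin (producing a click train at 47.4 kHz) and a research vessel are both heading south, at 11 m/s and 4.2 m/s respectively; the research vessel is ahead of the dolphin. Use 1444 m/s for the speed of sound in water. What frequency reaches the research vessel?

47.6 kHz

The research vessel is ahead, so the dolphin is moving toward it while the research vessel is moving away from the dolphin.
With source approaching and observer receding, f' = f · (v − v_o)/(v − v_s).
f' = 47.4 × (1444 − 4.2)/(1444 − 11) = 47.4 × 1439.8/1433 ≈ 47.6 kHz.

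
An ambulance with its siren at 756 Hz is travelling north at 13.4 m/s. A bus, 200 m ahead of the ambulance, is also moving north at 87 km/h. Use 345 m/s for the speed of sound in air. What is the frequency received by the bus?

87 km/h = 24.17 m/s.
The bus is ahead, so the ambulance is moving toward it while the bus is moving away from the ambulance.
With source approaching and observer receding, f' = f · (v − v_o)/(v − v_s).
f' = 756 × (345 − 24.17)/(345 − 13.4) = 756 × 320.83/331.6 ≈ 731 Hz.

731 Hz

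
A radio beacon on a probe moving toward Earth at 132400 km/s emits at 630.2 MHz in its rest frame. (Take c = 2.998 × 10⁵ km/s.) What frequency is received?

1012.6 MHz

β = v/c = 132400/299800 = 0.4416.
Relativistic Doppler for frequency: f' = f₀ · √((1 + β)/(1 − β)).
f' = 630.2 × √(1.4416/0.5584) = 630.2 × 1.60681 ≈ 1012.6 MHz.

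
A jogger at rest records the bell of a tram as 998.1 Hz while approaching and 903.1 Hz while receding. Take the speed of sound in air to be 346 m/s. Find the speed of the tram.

f₁/f₂ = (v + v_s)/(v − v_s), so v_s = v · (f₁ − f₂)/(f₁ + f₂).
v_s = 346 × (998.1 − 903.1)/(998.1 + 903.1) = 346 × 95.0/1901.2 ≈ 17.3 m/s.

17.3 m/s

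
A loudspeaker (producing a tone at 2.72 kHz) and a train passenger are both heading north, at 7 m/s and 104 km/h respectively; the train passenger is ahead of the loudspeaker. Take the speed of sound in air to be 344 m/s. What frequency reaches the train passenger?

104 km/h = 28.89 m/s.
The train passenger is ahead, so the loudspeaker is moving toward it while the train passenger is moving away from the loudspeaker.
General Doppler shift: f' = f · (v − v_o)/(v − v_s).
f' = 2.72 × (344 − 28.89)/(344 − 7) = 2.72 × 315.11/337 ≈ 2.54 kHz.

2.54 kHz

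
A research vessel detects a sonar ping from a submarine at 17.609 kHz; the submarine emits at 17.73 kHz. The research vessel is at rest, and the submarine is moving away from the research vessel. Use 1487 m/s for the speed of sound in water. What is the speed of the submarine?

f' = f · v/(v + v_s) ⇒ v_s = v · |1 − f/f'|.
v_s = 1487 × |1 − 17.73/17.609| = 1487 × 0.006871 ≈ 10.2 m/s.

10.2 m/s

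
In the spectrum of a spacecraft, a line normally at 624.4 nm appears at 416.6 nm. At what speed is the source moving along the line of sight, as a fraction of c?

0.384c

λ'/λ₀ = 0.6672 < 1 (blueshift), so the source is approaching.
λ'/λ₀ = √((1 − β)/(1 + β)) for an approaching source ⇒ β = (1 − r²)/(1 + r²) with r = λ'/λ₀.
β = (1 − 0.4452)/(1 + 0.4452) ≈ 0.384.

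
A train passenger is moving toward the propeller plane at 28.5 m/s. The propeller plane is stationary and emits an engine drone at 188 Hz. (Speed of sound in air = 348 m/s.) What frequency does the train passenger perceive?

Moving observer, stationary source: f' = f · (v + v_o)/v.
f' = 188 × (348 + 28.5)/348 = 188 × 376.5/348 ≈ 203 Hz.

203 Hz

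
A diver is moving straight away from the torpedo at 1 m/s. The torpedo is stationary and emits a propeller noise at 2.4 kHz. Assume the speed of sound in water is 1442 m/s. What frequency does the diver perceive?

2.40 kHz

Moving observer, stationary source: f' = f · (v − v_o)/v.
f' = 2.4 × (1442 − 1)/1442 = 2.4 × 1441/1442 ≈ 2.40 kHz.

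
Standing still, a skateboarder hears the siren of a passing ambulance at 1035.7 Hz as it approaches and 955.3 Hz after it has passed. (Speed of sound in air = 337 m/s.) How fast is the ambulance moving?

f₁/f₂ = (v + v_s)/(v − v_s), so v_s = v · (f₁ − f₂)/(f₁ + f₂).
v_s = 337 × (1035.7 − 955.3)/(1035.7 + 955.3) = 337 × 80.4/1991.0 ≈ 13.6 m/s.

13.6 m/s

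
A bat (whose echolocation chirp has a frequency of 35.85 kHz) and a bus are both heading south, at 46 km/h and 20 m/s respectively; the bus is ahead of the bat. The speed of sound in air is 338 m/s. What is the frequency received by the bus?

46 km/h = 12.78 m/s.
The bus is ahead, so the bat is moving toward it while the bus is moving away from the bat.
With source approaching and observer receding, f' = f · (v − v_o)/(v − v_s).
f' = 35.85 × (338 − 20)/(338 − 12.78) = 35.85 × 318/325.22 ≈ 35.1 kHz.

35.1 kHz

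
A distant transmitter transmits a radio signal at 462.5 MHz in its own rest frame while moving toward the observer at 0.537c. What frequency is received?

Relativistic Doppler for frequency: f' = f₀ · √((1 + β)/(1 − β)).
f' = 462.5 × √(1.5370/0.4630) = 462.5 × 1.82199 ≈ 842.7 MHz.

842.7 MHz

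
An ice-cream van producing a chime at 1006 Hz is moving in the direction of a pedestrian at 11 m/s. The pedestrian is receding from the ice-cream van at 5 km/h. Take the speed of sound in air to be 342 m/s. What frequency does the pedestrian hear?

1035 Hz

5 km/h = 1.389 m/s.
General Doppler shift: f' = f · (v − v_o)/(v − v_s).
f' = 1006 × (342 − 1.389)/(342 − 11) = 1006 × 340.61/331 ≈ 1035 Hz.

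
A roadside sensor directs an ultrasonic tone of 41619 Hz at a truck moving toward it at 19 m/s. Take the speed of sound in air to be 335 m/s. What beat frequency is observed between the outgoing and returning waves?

5005 Hz

The truck first receives the wave as a moving observer: f₁ = f₀ · (v + u)/v = 41619 × (335 + 19)/335 ≈ 43979 Hz.
The reflection then acts as a moving source: f₂ = f₁ · v/(v − u) ≈ 46624 Hz.
Equivalently f₂ = f₀ · (v + u)/(v − u).
Beat frequency: |f₂ − f₀| = 2u·f₀/(v − u) = 2 × 19 × 41619/316 ≈ 5005 Hz.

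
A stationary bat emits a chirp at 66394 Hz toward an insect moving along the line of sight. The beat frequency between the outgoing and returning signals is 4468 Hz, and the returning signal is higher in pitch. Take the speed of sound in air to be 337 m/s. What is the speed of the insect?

Double Doppler shift off a moving reflector: f₂ = f₀ · (v + u)/(v − u) (u > 0 toward emitter).
Returning signal is higher, so f₂ = f₀ + Δf = 66394 + 4468 = 70862 Hz.
Rearranging, u = v · (f₂ − f₀)/(f₂ + f₀) = 337 × 4468/137256 ≈ 11.0 m/s.
So the insect is moving at 11.0 m/s toward the emitter.

11.0 m/s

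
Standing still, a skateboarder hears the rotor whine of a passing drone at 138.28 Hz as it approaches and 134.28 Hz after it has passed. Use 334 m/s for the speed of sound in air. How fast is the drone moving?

4.9 m/s

f₁/f₂ = (v + v_s)/(v − v_s), so v_s = v · (f₁ − f₂)/(f₁ + f₂).
v_s = 334 × (138.28 − 134.28)/(138.28 + 134.28) = 334 × 4.00/272.56 ≈ 4.9 m/s.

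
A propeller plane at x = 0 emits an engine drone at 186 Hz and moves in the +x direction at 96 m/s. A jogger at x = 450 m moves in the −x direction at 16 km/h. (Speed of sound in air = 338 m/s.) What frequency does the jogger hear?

16 km/h = 4.444 m/s.
The observer lies on the +x side, so the source is heading toward the observer and the observer is heading toward the source.
Both move, so f' = f · (v + v_o)/(v − v_s).
f' = 186 × (338 + 4.444)/(338 − 96) = 186 × 342.44/242 ≈ 263 Hz.

263 Hz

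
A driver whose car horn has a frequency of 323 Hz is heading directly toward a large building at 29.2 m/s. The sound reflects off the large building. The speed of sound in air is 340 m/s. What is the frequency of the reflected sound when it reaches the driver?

384 Hz

The large building receives the sound from a moving source: f₁ = f₀ · v/(v − v_e) = 323 × 340/310.8 ≈ 353 Hz.
On the return leg the driver is a moving observer: f₂ = f₁ · (v + v_e)/v = 353 × 369.2/340 ≈ 384 Hz.
Equivalently f₂ = f₀ · (v + v_e)/(v − v_e).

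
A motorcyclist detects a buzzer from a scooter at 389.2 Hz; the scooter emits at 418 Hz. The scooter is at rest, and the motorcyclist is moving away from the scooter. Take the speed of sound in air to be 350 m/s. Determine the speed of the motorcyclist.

f' = f · (v − v_o)/v ⇒ v_o = v · |f'/f − 1|.
v_o = 350 × |389.2/418 − 1| = 350 × 0.0689 ≈ 24.1 m/s.

24.1 m/s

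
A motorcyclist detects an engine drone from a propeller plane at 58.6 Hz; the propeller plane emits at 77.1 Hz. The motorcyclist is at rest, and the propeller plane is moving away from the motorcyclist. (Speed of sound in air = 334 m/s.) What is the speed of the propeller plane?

105 m/s

f' = f · v/(v + v_s) ⇒ v_s = v · |1 − f/f'|.
v_s = 334 × |1 − 77.1/58.6| = 334 × 0.3157 ≈ 105 m/s.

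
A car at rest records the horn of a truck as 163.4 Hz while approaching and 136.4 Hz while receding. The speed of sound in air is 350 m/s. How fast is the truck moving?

f₁/f₂ = (v + v_s)/(v − v_s), so v_s = v · (f₁ − f₂)/(f₁ + f₂).
v_s = 350 × (163.4 − 136.4)/(163.4 + 136.4) = 350 × 27.0/299.8 ≈ 32 m/s.

32 m/s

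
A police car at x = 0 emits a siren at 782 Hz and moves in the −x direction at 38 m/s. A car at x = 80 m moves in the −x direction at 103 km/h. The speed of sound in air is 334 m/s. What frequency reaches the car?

762 Hz

103 km/h = 28.61 m/s.
The observer lies on the +x side, so the source is heading away from the observer and the observer is heading toward the source.
Both move, so f' = f · (v + v_o)/(v + v_s).
f' = 782 × (334 + 28.61)/(334 + 38) = 782 × 362.61/372 ≈ 762 Hz.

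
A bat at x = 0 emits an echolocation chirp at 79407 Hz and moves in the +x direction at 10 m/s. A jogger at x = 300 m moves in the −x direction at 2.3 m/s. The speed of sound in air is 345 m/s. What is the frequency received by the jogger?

82323 Hz

The observer lies on the +x side, so the source is heading toward the observer and the observer is heading toward the source.
General Doppler shift: f' = f · (v + v_o)/(v − v_s).
f' = 79407 × (345 + 2.3)/(345 − 10) = 79407 × 347.3/335 ≈ 82323 Hz.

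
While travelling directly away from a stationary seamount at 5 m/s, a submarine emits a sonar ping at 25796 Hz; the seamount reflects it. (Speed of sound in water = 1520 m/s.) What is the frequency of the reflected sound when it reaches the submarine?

25627 Hz

The seamount receives the sound from a moving source: f₁ = f₀ · v/(v + v_e) = 25796 × 1520/1525 ≈ 25711 Hz.
On the return leg the submarine is a moving observer: f₂ = f₁ · (v − v_e)/v = 25711 × 1515/1520 ≈ 25627 Hz.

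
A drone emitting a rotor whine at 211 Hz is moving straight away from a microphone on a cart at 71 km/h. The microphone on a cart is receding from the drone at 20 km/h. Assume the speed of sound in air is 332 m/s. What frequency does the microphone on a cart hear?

196 Hz

71 km/h = 19.72 m/s; 20 km/h = 5.556 m/s.
Both move, so f' = f · (v − v_o)/(v + v_s).
f' = 211 × (332 − 5.556)/(332 + 19.72) = 211 × 326.44/351.72 ≈ 196 Hz.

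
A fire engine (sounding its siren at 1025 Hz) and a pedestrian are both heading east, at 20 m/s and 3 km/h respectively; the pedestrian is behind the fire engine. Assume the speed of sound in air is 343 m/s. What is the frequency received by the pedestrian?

971 Hz

3 km/h = 0.8333 m/s.
The pedestrian is behind, so the fire engine is moving away from it while the pedestrian is moving toward the fire engine.
With source receding and observer approaching, f' = f · (v + v_o)/(v + v_s).
f' = 1025 × (343 + 0.8333)/(343 + 20) = 1025 × 343.83/363 ≈ 971 Hz.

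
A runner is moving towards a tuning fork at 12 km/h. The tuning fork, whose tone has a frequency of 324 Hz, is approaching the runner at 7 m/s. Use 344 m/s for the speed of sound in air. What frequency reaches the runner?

334 Hz

12 km/h = 3.333 m/s.
With source approaching and observer approaching, f' = f · (v + v_o)/(v − v_s).
f' = 324 × (344 + 3.333)/(344 − 7) = 324 × 347.33/337 ≈ 334 Hz.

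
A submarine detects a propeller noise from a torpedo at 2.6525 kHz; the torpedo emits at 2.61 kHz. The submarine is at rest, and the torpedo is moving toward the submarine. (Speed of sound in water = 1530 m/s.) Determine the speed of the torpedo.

f' = f · v/(v − v_s) ⇒ v_s = v · |1 − f/f'|.
v_s = 1530 × |1 − 2.61/2.6525| = 1530 × 0.01602 ≈ 24.5 m/s.

24.5 m/s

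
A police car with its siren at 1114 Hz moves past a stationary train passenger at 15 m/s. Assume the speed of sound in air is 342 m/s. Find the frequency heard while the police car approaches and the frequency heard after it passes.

1165 Hz approaching; 1067 Hz receding

Approaching: f₁ = f · v/(v − v_s) = 1114 × 342/327 ≈ 1165 Hz.
Receding: f₂ = f · v/(v + v_s) = 1114 × 342/357 ≈ 1067 Hz.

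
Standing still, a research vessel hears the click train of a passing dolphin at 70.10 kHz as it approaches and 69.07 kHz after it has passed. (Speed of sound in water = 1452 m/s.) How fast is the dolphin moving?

f₁/f₂ = (v + v_s)/(v − v_s), so v_s = v · (f₁ − f₂)/(f₁ + f₂).
v_s = 1452 × (70.10 − 69.07)/(70.10 + 69.07) = 1452 × 1.03/139.17 ≈ 10.7 m/s.

10.7 m/s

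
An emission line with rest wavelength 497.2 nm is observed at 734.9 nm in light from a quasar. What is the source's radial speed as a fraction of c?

λ'/λ₀ = 1.4781 > 1 (redshift), so the source is receding.
λ'/λ₀ = √((1 + β)/(1 − β)) for a receding source ⇒ β = (r² − 1)/(r² + 1) with r = λ'/λ₀.
β = (2.1847 − 1)/(2.1847 + 1) ≈ 0.372.

0.372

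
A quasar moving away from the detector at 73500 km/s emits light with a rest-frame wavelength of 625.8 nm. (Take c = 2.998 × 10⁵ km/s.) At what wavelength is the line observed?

803.8 nm

β = v/c = 73500/299800 = 0.2452.
Relativistic Doppler for wavelength: λ' = λ₀ · √((1 + β)/(1 − β)).
λ' = 625.8 × √(1.2452/0.7548) = 625.8 × 1.28436 ≈ 803.8 nm.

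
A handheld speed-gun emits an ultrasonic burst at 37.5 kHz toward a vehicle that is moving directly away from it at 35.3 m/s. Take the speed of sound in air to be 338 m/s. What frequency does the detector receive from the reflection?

30.4 kHz

At the vehicle (a moving observer), f₁ = f₀ · (v − u)/v = 37.5 × 302.7/338 ≈ 33.6 kHz.
On reflection it acts as a source moving away from the stationary detector: f₂ = f₁ · v/(v + u) = 33.6 × 338/373.3 ≈ 30.4 kHz.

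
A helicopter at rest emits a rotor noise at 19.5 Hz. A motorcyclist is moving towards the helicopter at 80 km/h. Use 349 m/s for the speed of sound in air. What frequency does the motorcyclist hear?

80 km/h = 22.22 m/s.
Moving observer, stationary source: f' = f · (v + v_o)/v.
f' = 19.5 × (349 + 22.22)/349 = 19.5 × 371.22/349 ≈ 20.7 Hz.

20.7 Hz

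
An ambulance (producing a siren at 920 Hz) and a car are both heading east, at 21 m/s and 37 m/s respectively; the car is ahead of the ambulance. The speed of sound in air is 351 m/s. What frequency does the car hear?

875 Hz

The car is ahead, so the ambulance is moving toward it while the car is moving away from the ambulance.
With source approaching and observer receding, f' = f · (v − v_o)/(v − v_s).
f' = 920 × (351 − 37)/(351 − 21) = 920 × 314/330 ≈ 875 Hz.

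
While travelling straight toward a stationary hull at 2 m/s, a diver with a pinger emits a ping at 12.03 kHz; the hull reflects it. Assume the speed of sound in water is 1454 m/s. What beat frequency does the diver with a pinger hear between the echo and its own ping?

33.1 Hz

The hull receives the sound from a moving source: f₁ = f₀ · v/(v − v_e) = 12.03 × 1454/1452 ≈ 12.0466 kHz.
On the return leg the diver with a pinger is a moving observer: f₂ = f₁ · (v + v_e)/v = 12.0466 × 1456/1454 ≈ 12.0631 kHz.
Equivalently f₂ = f₀ · (v + v_e)/(v − v_e).
Beat against the emitted tone (with f₀ = 12030 Hz): |f₂ − f₀| = 2v_e·f₀/(v − v_e) = 2 × 2 × 12030/1452 ≈ 33.1 Hz.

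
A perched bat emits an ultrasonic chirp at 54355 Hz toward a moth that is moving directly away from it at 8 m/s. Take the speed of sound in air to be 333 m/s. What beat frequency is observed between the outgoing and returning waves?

2550 Hz

At the moth (a moving observer), f₁ = f₀ · (v − u)/v = 54355 × 325/333 ≈ 53049 Hz.
On reflection it acts as a source moving away from the stationary detector: f₂ = f₁ · v/(v + u) = 53049 × 333/341 ≈ 51805 Hz.
Beat frequency: |f₂ − f₀| = 2u·f₀/(v + u) = 2 × 8 × 54355/341 ≈ 2550 Hz.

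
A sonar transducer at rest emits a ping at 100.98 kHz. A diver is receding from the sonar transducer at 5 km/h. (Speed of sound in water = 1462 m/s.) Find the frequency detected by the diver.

5 km/h = 1.389 m/s.
Only the observer moves, away from the source, so f' = f · (v − v_o)/v.
f' = 100.98 × (1462 − 1.389)/1462 = 100.98 × 1460.6/1462 ≈ 100.9 kHz.

100.9 kHz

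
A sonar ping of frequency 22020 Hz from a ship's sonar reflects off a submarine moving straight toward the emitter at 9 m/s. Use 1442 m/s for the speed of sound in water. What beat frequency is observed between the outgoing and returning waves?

At the submarine (a moving observer), f₁ = f₀ · (v + u)/v = 22020 × 1451/1442 ≈ 22157 Hz.
On reflection it acts as a source moving toward the stationary detector: f₂ = f₁ · v/(v − u) = 22157 × 1442/1433 ≈ 22297 Hz.
Beat frequency: |f₂ − f₀| = 2u·f₀/(v − u) = 2 × 9 × 22020/1433 ≈ 277 Hz.

277 Hz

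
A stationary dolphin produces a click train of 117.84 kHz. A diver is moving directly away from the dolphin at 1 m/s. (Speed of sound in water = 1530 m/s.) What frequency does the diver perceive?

117.8 kHz

Moving observer, stationary source: f' = f · (v − v_o)/v.
f' = 117.84 × (1530 − 1)/1530 = 117.84 × 1529/1530 ≈ 117.8 kHz.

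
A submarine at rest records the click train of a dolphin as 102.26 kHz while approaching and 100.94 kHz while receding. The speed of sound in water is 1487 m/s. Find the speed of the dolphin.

f₁/f₂ = (v + v_s)/(v − v_s), so v_s = v · (f₁ − f₂)/(f₁ + f₂).
v_s = 1487 × (102.26 − 100.94)/(102.26 + 100.94) = 1487 × 1.32/203.20 ≈ 9.7 m/s.

9.7 m/s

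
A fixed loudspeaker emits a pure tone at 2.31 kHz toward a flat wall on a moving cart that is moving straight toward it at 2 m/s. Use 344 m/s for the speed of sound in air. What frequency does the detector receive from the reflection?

2.34 kHz

The flat wall on a moving cart first receives the wave as a moving observer: f₁ = f₀ · (v + u)/v = 2.31 × (344 + 2)/344 ≈ 2.32 kHz.
On reflection it acts as a source moving toward the stationary detector: f₂ = f₁ · v/(v − u) = 2.32 × 344/342 ≈ 2.34 kHz.
Equivalently f₂ = f₀ · (v + u)/(v − u).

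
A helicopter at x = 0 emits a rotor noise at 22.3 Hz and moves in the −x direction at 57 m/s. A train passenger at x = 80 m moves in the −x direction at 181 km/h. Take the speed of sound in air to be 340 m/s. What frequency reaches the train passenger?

21.9 Hz

181 km/h = 50.28 m/s.
The observer lies on the +x side, so the source is heading away from the observer and the observer is heading toward the source.
Both move, so f' = f · (v + v_o)/(v + v_s).
f' = 22.3 × (340 + 50.28)/(340 + 57) = 22.3 × 390.28/397 ≈ 21.9 Hz.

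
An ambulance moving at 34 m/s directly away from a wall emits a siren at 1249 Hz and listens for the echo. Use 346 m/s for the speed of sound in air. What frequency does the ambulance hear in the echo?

The wall receives the sound from a moving source: f₁ = f₀ · v/(v + v_e) = 1249 × 346/380 ≈ 1137 Hz.
On the return leg the ambulance is a moving observer: f₂ = f₁ · (v − v_e)/v = 1137 × 312/346 ≈ 1025 Hz.

1025 Hz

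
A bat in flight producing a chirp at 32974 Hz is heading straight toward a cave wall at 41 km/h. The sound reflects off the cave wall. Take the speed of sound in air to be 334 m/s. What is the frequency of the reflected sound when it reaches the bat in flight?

35302 Hz

41 km/h = 11.39 m/s.
The cave wall receives the sound from a moving source: f₁ = f₀ · v/(v − v_e) = 32974 × 334/322.61 ≈ 34138 Hz.
On the return leg the bat in flight is a moving observer: f₂ = f₁ · (v + v_e)/v = 34138 × 345.39/334 ≈ 35302 Hz.
Equivalently f₂ = f₀ · (v + v_e)/(v − v_e).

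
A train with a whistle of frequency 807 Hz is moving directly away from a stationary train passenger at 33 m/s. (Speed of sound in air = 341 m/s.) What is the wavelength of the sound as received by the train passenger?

With the source moving away from a stationary observer, f' = f · v/(v + v_s).
f' = 807 × 341/(341 + 33) ≈ 736 Hz.
λ' = v/f' = 341/735.794 ≈ 46.3 cm.

46.3 cm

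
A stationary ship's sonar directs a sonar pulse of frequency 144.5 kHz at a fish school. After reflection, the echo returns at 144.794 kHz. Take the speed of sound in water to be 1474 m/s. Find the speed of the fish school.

Double Doppler shift off a moving reflector: f₂ = f₀ · (v + u)/(v − u) (u > 0 toward emitter).
Rearranging, u = v · (f₂ − f₀)/(f₂ + f₀) = 1474 × 0.294/289.294 ≈ 1.50 m/s.
So the fish school is moving at 1.50 m/s toward the emitter.

1.50 m/s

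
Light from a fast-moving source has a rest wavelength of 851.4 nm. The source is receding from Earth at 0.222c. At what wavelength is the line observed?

1067.0 nm

Relativistic Doppler for wavelength: λ' = λ₀ · √((1 + β)/(1 − β)).
λ' = 851.4 × √(1.2220/0.7780) = 851.4 × 1.25327 ≈ 1067.0 nm.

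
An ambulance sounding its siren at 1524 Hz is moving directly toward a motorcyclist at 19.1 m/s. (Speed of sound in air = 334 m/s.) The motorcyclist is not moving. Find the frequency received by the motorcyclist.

Only the source moves, toward the listener, so f' = f · v/(v − v_s).
f' = 1524 × 334/(334 − 19.1) = 1524 × 334/314.9 ≈ 1616 Hz.

1616 Hz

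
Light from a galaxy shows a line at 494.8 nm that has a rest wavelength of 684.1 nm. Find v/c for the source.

λ'/λ₀ = 0.7233 < 1 (blueshift), so the source is approaching.
λ'/λ₀ = √((1 − β)/(1 + β)) for an approaching source ⇒ β = (1 − r²)/(1 + r²) with r = λ'/λ₀.
β = (1 − 0.5231)/(1 + 0.5231) ≈ 0.313.

0.313c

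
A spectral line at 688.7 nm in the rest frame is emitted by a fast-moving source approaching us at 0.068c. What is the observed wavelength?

Relativistic Doppler for wavelength: λ' = λ₀ · √((1 − β)/(1 + β)).
λ' = 688.7 × √(0.9320/1.0680) = 688.7 × 0.93416 ≈ 643.4 nm.

643.4 nm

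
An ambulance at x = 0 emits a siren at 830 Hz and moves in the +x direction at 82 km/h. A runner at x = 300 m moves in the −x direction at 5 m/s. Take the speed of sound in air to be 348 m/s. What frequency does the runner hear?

82 km/h = 22.78 m/s.
The observer lies on the +x side, so the source is heading toward the observer and the observer is heading toward the source.
General Doppler shift: f' = f · (v + v_o)/(v − v_s).
f' = 830 × (348 + 5)/(348 − 22.78) = 830 × 353/325.22 ≈ 901 Hz.

901 Hz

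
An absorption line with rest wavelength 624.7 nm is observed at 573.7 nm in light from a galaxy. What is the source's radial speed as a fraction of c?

0.085c

λ'/λ₀ = 0.9184 < 1 (blueshift), so the source is approaching.
λ'/λ₀ = √((1 − β)/(1 + β)) for an approaching source ⇒ β = (1 − r²)/(1 + r²) with r = λ'/λ₀.
β = (1 − 0.8434)/(1 + 0.8434) ≈ 0.085.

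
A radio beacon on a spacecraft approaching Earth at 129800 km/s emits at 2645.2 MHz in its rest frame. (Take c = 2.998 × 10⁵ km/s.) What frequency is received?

β = v/c = 129800/299800 = 0.4330.
Relativistic Doppler for frequency: f' = f₀ · √((1 + β)/(1 − β)).
f' = 2645.2 × √(1.4330/0.5670) = 2645.2 × 1.58967 ≈ 4205.0 MHz.

4205.0 MHz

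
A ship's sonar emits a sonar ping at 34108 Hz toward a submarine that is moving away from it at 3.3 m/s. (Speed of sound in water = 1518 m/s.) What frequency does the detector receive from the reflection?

33960 Hz

The submarine first receives the wave as a moving observer: f₁ = f₀ · (v − u)/v = 34108 × (1518 − 3.3)/1518 ≈ 34034 Hz.
On reflection it acts as a source moving away from the stationary detector: f₂ = f₁ · v/(v + u) = 34034 × 1518/1521.3 ≈ 33960 Hz.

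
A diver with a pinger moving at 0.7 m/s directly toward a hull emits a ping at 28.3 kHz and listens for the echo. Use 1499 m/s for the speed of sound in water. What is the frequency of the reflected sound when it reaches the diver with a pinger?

The hull receives the sound from a moving source: f₁ = f₀ · v/(v − v_e) = 28.3 × 1499/1498.3 ≈ 28.3 kHz.
On the return leg the diver with a pinger is a moving observer: f₂ = f₁ · (v + v_e)/v = 28.3 × 1499.7/1499 ≈ 28.3 kHz.

28.3 kHz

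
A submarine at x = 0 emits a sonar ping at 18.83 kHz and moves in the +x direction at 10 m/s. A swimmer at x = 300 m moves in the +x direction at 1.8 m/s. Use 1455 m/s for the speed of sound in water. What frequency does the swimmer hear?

The observer lies on the +x side, so the source is heading toward the observer and the observer is heading away from the source.
Both move, so f' = f · (v − v_o)/(v − v_s).
f' = 18.83 × (1455 − 1.8)/(1455 − 10) = 18.83 × 1453.2/1445 ≈ 18.94 kHz.

18.94 kHz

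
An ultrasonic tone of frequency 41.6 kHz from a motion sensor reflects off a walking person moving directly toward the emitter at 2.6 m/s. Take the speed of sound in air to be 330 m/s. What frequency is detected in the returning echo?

At the walking person (a moving observer), f₁ = f₀ · (v + u)/v = 41.6 × 332.6/330 ≈ 41.9 kHz.
On reflection it acts as a source moving toward the stationary detector: f₂ = f₁ · v/(v − u) = 41.9 × 330/327.4 ≈ 42.3 kHz.
Equivalently f₂ = f₀ · (v + u)/(v − u).

42.3 kHz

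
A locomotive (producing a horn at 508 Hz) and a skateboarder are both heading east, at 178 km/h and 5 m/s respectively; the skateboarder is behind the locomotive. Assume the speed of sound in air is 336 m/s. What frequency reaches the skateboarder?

449 Hz

178 km/h = 49.44 m/s.
The skateboarder is behind, so the locomotive is moving away from it while the skateboarder is moving toward the locomotive.
General Doppler shift: f' = f · (v + v_o)/(v + v_s).
f' = 508 × (336 + 5)/(336 + 49.44) = 508 × 341/385.44 ≈ 449 Hz.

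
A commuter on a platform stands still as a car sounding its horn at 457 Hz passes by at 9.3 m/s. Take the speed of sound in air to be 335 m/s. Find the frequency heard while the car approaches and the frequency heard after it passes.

Approaching: f₁ = f · v/(v − v_s) = 457 × 335/325.7 ≈ 470 Hz.
Receding: f₂ = f · v/(v + v_s) = 457 × 335/344.3 ≈ 445 Hz.

470 Hz approaching; 445 Hz receding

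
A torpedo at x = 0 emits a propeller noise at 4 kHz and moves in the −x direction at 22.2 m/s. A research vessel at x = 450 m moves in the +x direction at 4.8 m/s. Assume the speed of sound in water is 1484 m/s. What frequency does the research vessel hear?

3.93 kHz

The observer lies on the +x side, so the source is heading away from the observer and the observer is heading away from the source.
With source receding and observer receding, f' = f · (v − v_o)/(v + v_s).
f' = 4 × (1484 − 4.8)/(1484 + 22.2) = 4 × 1479.2/1506.2 ≈ 3.93 kHz.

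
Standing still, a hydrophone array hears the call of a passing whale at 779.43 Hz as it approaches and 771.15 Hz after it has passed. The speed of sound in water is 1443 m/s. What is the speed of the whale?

f₁/f₂ = (v + v_s)/(v − v_s), so v_s = v · (f₁ − f₂)/(f₁ + f₂).
v_s = 1443 × (779.43 − 771.15)/(779.43 + 771.15) = 1443 × 8.28/1550.58 ≈ 7.7 m/s.

7.7 m/s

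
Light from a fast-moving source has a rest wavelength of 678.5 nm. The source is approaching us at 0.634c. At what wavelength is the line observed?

321.1 nm

Relativistic Doppler for wavelength: λ' = λ₀ · √((1 − β)/(1 + β)).
λ' = 678.5 × √(0.3660/1.6340) = 678.5 × 0.47328 ≈ 321.1 nm.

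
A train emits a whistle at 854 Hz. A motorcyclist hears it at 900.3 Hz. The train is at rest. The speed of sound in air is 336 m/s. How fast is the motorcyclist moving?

18.2 m/s

f' > f, so the motorcyclist is approaching.
f' = f · (v + v_o)/v ⇒ v_o = v · |f'/f − 1|.
v_o = 336 × |900.3/854 − 1| = 336 × 0.05422 ≈ 18.2 m/s.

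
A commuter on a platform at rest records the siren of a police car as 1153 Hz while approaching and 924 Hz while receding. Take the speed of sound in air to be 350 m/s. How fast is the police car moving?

f₁/f₂ = (v + v_s)/(v − v_s), so v_s = v · (f₁ − f₂)/(f₁ + f₂).
v_s = 350 × (1153 − 924)/(1153 + 924) = 350 × 229/2077 ≈ 39 m/s.

39 m/s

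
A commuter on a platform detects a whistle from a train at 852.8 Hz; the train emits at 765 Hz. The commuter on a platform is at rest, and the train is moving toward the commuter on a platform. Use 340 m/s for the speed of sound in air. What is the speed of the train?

35 m/s

f' = f · v/(v − v_s) ⇒ v_s = v · |1 − f/f'|.
v_s = 340 × |1 − 765/852.8| = 340 × 0.103 ≈ 35 m/s.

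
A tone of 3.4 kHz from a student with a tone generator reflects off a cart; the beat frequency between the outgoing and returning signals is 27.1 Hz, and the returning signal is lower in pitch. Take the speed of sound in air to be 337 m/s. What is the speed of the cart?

1.35 m/s

Double Doppler shift off a moving reflector: f₂ = f₀ · (v + u)/(v − u) (u > 0 toward emitter).
Returning signal is lower, so f₂ = f₀ − Δf = 3400 − 27.1 = 3372.9 Hz.
Rearranging, u = v · (f₂ − f₀)/(f₂ + f₀) = 337 × -27.1/6772.9 ≈ -1.35 m/s.
So the cart is moving at 1.35 m/s away from the emitter.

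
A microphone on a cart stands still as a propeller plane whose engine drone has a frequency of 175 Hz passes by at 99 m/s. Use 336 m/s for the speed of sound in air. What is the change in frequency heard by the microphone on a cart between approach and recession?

113 Hz

Approaching: f₁ = f · v/(v − v_s) = 175 × 336/237 ≈ 248 Hz.
Receding: f₂ = f · v/(v + v_s) = 175 × 336/435 ≈ 135 Hz.
Drop: f₁ − f₂ = 2f·v·v_s/(v² − v_s²) = 2 × 175 × 336 × 99/(336² − 99²) ≈ 113 Hz.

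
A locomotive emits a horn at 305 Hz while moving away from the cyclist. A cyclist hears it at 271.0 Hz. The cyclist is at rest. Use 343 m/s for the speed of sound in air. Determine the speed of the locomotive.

f' = f · v/(v + v_s) ⇒ v_s = v · |1 − f/f'|.
v_s = 343 × |1 − 305/271.0| = 343 × 0.1255 ≈ 43 m/s.

43 m/s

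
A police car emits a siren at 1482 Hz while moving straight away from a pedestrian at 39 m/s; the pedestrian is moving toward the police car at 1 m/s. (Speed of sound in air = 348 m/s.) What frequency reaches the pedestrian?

1336 Hz

Both move, so f' = f · (v + v_o)/(v + v_s).
f' = 1482 × (348 + 1)/(348 + 39) = 1482 × 349/387 ≈ 1336 Hz.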